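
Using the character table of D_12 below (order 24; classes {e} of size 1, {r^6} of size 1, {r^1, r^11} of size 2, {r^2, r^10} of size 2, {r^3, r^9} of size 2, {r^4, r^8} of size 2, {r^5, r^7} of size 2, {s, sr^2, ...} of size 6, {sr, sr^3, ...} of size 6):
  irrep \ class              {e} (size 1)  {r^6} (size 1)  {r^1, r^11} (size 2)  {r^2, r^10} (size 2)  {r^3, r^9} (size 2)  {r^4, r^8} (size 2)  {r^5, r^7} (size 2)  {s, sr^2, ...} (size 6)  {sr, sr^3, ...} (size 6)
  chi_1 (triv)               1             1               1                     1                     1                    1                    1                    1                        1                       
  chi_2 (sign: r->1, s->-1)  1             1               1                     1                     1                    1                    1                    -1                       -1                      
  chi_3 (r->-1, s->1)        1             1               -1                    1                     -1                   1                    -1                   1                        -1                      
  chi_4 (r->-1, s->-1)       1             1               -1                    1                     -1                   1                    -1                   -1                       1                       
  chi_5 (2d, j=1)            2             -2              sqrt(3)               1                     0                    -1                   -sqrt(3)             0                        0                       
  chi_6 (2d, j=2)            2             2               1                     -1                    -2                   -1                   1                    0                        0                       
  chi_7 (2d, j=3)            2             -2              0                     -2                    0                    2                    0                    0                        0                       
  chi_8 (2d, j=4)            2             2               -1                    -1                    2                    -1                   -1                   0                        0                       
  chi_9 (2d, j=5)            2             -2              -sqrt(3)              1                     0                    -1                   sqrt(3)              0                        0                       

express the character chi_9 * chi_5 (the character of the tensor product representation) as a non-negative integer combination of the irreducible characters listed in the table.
chi_9 tensor chi_5 = chi_3 + chi_4 + chi_8 (all other irreducibles have multiplicity 0).

Proof sketch: The character of a tensor product is the pointwise product (chi_9 * chi_5)(C) = chi_9(C) * chi_5(C):
  {e}: (2)*(2), {r^6}: (-2)*(-2), {r^1, r^11}: (-sqrt(3))*(sqrt(3)), {r^2, r^10}: (1)*(1), {r^3, r^9}: (0)*(0), {r^4, r^8}: (-1)*(-1), {r^5, r^7}: (sqrt(3))*(-sqrt(3)), {s, sr^2, ...}: (0)*(0), {sr, sr^3, ...}: (0)*(0)
so (chi_9 * chi_5) takes values
  {e} -> 4, {r^6} -> 4, {r^1, r^11} -> -3, {r^2, r^10} -> 1, {r^3, r^9} -> 0, {r^4, r^8} -> 1, {r^5, r^7} -> -3, {s, sr^2, ...} -> 0, {sr, sr^3, ...} -> 0.
Now take the inner product of this character with each irreducible chi from the table, <chi_9*chi_5, chi> = (1/24) sum_C |C| (chi_9*chi_5)(C) conj(chi(C)):
  <chi_9*chi_5, chi_1> = (1/24)[1*(4)*conj(1) + 1*(4)*conj(1) + 2*(-3)*conj(1) + 2*(1)*conj(1) + 2*(0)*conj(1) + 2*(1)*conj(1) + 2*(-3)*conj(1) + 6*(0)*conj(1) + 6*(0)*conj(1)]
      = (1/24)[(4) + (4) + (-6) + (2) + (0) + (2) + (-6) + (0) + (0)] = 0/24 = 0
  <chi_9*chi_5, chi_2> = (1/24)[1*(4)*conj(1) + 1*(4)*conj(1) + 2*(-3)*conj(1) + 2*(1)*conj(1) + 2*(0)*conj(1) + 2*(1)*conj(1) + 2*(-3)*conj(1) + 6*(0)*conj(-1) + 6*(0)*conj(-1)]
      = (1/24)[(4) + (4) + (-6) + (2) + (0) + (2) + (-6) + (0) + (0)] = 0/24 = 0
  <chi_9*chi_5, chi_3> = (1/24)[1*(4)*conj(1) + 1*(4)*conj(1) + 2*(-3)*conj(-1) + 2*(1)*conj(1) + 2*(0)*conj(-1) + 2*(1)*conj(1) + 2*(-3)*conj(-1) + 6*(0)*conj(1) + 6*(0)*conj(-1)]
      = (1/24)[(4) + (4) + (6) + (2) + (0) + (2) + (6) + (0) + (0)] = 24/24 = 1
  <chi_9*chi_5, chi_4> = (1/24)[1*(4)*conj(1) + 1*(4)*conj(1) + 2*(-3)*conj(-1) + 2*(1)*conj(1) + 2*(0)*conj(-1) + 2*(1)*conj(1) + 2*(-3)*conj(-1) + 6*(0)*conj(-1) + 6*(0)*conj(1)]
      = (1/24)[(4) + (4) + (6) + (2) + (0) + (2) + (6) + (0) + (0)] = 24/24 = 1
  <chi_9*chi_5, chi_5> = (1/24)[1*(4)*conj(2) + 1*(4)*conj(-2) + 2*(-3)*conj(sqrt(3)) + 2*(1)*conj(1) + 2*(0)*conj(0) + 2*(1)*conj(-1) + 2*(-3)*conj(-sqrt(3)) + 6*(0)*conj(0) + 6*(0)*conj(0)]
      = (1/24)[(8) + (-8) + (-6*sqrt(3)) + (2) + (0) + (-2) + (6*sqrt(3)) + (0) + (0)] = 0/24 = 0
  <chi_9*chi_5, chi_6> = (1/24)[1*(4)*conj(2) + 1*(4)*conj(2) + 2*(-3)*conj(1) + 2*(1)*conj(-1) + 2*(0)*conj(-2) + 2*(1)*conj(-1) + 2*(-3)*conj(1) + 6*(0)*conj(0) + 6*(0)*conj(0)]
      = (1/24)[(8) + (8) + (-6) + (-2) + (0) + (-2) + (-6) + (0) + (0)] = 0/24 = 0
  <chi_9*chi_5, chi_7> = (1/24)[1*(4)*conj(2) + 1*(4)*conj(-2) + 2*(-3)*conj(0) + 2*(1)*conj(-2) + 2*(0)*conj(0) + 2*(1)*conj(2) + 2*(-3)*conj(0) + 6*(0)*conj(0) + 6*(0)*conj(0)]
      = (1/24)[(8) + (-8) + (0) + (-4) + (0) + (4) + (0) + (0) + (0)] = 0/24 = 0
  <chi_9*chi_5, chi_8> = (1/24)[1*(4)*conj(2) + 1*(4)*conj(2) + 2*(-3)*conj(-1) + 2*(1)*conj(-1) + 2*(0)*conj(2) + 2*(1)*conj(-1) + 2*(-3)*conj(-1) + 6*(0)*conj(0) + 6*(0)*conj(0)]
      = (1/24)[(8) + (8) + (6) + (-2) + (0) + (-2) + (6) + (0) + (0)] = 24/24 = 1
  <chi_9*chi_5, chi_9> = (1/24)[1*(4)*conj(2) + 1*(4)*conj(-2) + 2*(-3)*conj(-sqrt(3)) + 2*(1)*conj(1) + 2*(0)*conj(0) + 2*(1)*conj(-1) + 2*(-3)*conj(sqrt(3)) + 6*(0)*conj(0) + 6*(0)*conj(0)]
      = (1/24)[(8) + (-8) + (6*sqrt(3)) + (2) + (0) + (-2) + (-6*sqrt(3)) + (0) + (0)] = 0/24 = 0
Hence the multiplicities are chi_3: 1, chi_4: 1, chi_8: 1. Dimension check: dim(chi_9)*dim(chi_5) = 2*2 = 4 and sum (mult * dim) = 1*1 + 1*1 + 1*2 = 4.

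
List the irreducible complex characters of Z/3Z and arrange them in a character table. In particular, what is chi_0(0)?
Character table of Z/3Z (irreps indexed chi_0,...,chi_2 with chi_k(m) = zeta_3^(k*m), zeta_3 = exp(2*pi*i/3)):
  irrep \ class  {0} (size 1)  {1} (size 1)    {2} (size 1)  
  chi_0          1             1               1             
  chi_1          1             exp(2*I*pi/3)   exp(-2*I*pi/3)
  chi_2          1             exp(-2*I*pi/3)  exp(2*I*pi/3) 

Spot check: chi_0(0) = zeta_3^(0*0) = zeta_3^0 = 1.

Z/3Z is abelian, so all 3 irreducible complex representations are 1-dimensional. They are given by chi_k(m) = zeta_3^(k*m) for k = 0,...,2. Row orthogonality: sum_m chi_k(m) conj(chi_l(m)) = 3 * [k = l].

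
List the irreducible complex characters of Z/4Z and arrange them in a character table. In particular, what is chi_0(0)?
Character table of Z/4Z (irreps indexed chi_0,...,chi_3 with chi_k(m) = zeta_4^(k*m), zeta_4 = exp(2*pi*i/4)):
  irrep \ class  {0} (size 1)  {1} (size 1)  {2} (size 1)  {3} (size 1)
  chi_0          1             1             1             1           
  chi_1          1             I             -1            -I          
  chi_2          1             -1            1             -1          
  chi_3          1             -I            -1            I           

Spot check: chi_0(0) = zeta_4^(0*0) = zeta_4^0 = 1.

Working: Z/4Z is abelian, so all 4 irreducible complex representations are 1-dimensional. They are given by chi_k(m) = zeta_4^(k*m) for k = 0,...,3. Row orthogonality: sum_m chi_k(m) conj(chi_l(m)) = 4 * [k = l].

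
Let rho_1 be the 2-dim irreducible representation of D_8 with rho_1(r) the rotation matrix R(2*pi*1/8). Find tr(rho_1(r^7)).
chi_{rho_1}(r^7) = 2*cos(2*pi*1*7/8) = sqrt(2)

Explanation: rho_1(r^7) is rotation by angle 2*pi*1*7/8, whose trace is 2*cos(2*pi*1*7/8) = sqrt(2).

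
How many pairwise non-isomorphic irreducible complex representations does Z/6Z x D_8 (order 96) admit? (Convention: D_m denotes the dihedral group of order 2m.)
42

Details: The number of irreducible complex representations of a finite group equals its number of conjugacy classes. For a direct product, #classes(G x H) = #classes(G) * #classes(H). Z/6Z has 6 classes (abelian), D_8 has 7 classes, so 6 * 7 = 42, so Z/6Z x D_8 (order 96) has exactly 42 irreducible complex representations.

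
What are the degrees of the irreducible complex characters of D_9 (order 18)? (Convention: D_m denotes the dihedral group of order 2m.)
Dimensions: 1, 1, 2, 2, 2, 2

Argument: There are 6 irreducibles (= number of conjugacy classes). Their dimensions d_i satisfy sum d_i^2 = |G| = 18: 1 + 1 + 4 + 4 + 4 + 4 = 18.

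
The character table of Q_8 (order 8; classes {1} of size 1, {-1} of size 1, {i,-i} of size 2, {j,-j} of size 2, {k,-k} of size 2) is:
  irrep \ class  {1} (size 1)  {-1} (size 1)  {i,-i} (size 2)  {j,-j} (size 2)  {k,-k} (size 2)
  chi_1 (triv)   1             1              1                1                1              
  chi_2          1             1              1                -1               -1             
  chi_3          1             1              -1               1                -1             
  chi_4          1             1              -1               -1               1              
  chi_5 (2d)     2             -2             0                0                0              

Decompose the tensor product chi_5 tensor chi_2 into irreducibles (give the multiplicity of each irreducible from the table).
chi_5 tensor chi_2 = chi_5 (all other irreducibles have multiplicity 0).

The character of a tensor product is the pointwise product (chi_5 * chi_2)(C) = chi_5(C) * chi_2(C):
  {1}: (2)*(1), {-1}: (-2)*(1), {i,-i}: (0)*(1), {j,-j}: (0)*(-1), {k,-k}: (0)*(-1)
so (chi_5 * chi_2) takes values
  {1} -> 2, {-1} -> -2, {i,-i} -> 0, {j,-j} -> 0, {k,-k} -> 0.
Now take the inner product of this character with each irreducible chi from the table, <chi_5*chi_2, chi> = (1/8) sum_C |C| (chi_5*chi_2)(C) conj(chi(C)):
  <chi_5*chi_2, chi_1> = (1/8)[1*(2)*conj(1) + 1*(-2)*conj(1) + 2*(0)*conj(1) + 2*(0)*conj(1) + 2*(0)*conj(1)]
      = (1/8)[(2) + (-2) + (0) + (0) + (0)] = 0/8 = 0
  <chi_5*chi_2, chi_2> = (1/8)[1*(2)*conj(1) + 1*(-2)*conj(1) + 2*(0)*conj(1) + 2*(0)*conj(-1) + 2*(0)*conj(-1)]
      = (1/8)[(2) + (-2) + (0) + (0) + (0)] = 0/8 = 0
  <chi_5*chi_2, chi_3> = (1/8)[1*(2)*conj(1) + 1*(-2)*conj(1) + 2*(0)*conj(-1) + 2*(0)*conj(1) + 2*(0)*conj(-1)]
      = (1/8)[(2) + (-2) + (0) + (0) + (0)] = 0/8 = 0
  <chi_5*chi_2, chi_4> = (1/8)[1*(2)*conj(1) + 1*(-2)*conj(1) + 2*(0)*conj(-1) + 2*(0)*conj(-1) + 2*(0)*conj(1)]
      = (1/8)[(2) + (-2) + (0) + (0) + (0)] = 0/8 = 0
  <chi_5*chi_2, chi_5> = (1/8)[1*(2)*conj(2) + 1*(-2)*conj(-2) + 2*(0)*conj(0) + 2*(0)*conj(0) + 2*(0)*conj(0)]
      = (1/8)[(4) + (4) + (0) + (0) + (0)] = 8/8 = 1
Hence the multiplicities are chi_5: 1. Dimension check: dim(chi_5)*dim(chi_2) = 2*1 = 2 and sum (mult * dim) = 1*2 = 2.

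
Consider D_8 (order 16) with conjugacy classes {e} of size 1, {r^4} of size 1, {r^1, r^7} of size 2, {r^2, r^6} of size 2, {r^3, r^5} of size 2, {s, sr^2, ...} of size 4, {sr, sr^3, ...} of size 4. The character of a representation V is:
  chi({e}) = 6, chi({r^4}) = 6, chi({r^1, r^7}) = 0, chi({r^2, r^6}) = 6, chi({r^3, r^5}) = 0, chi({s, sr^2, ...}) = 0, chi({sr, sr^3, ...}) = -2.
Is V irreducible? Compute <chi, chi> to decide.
Not irreducible (reducible): <chi, chi> = 10 > 1.

Argument: <chi, chi> = (1/|G|) sum_C |C| * |chi(C)|^2 = (1/16)[1*|6|^2 + 1*|6|^2 + 2*|0|^2 + 2*|6|^2 + 2*|0|^2 + 4*|0|^2 + 4*|-2|^2]
  = (1/16)[(36) + (36) + (0) + (72) + (0) + (0) + (16)] = 160/16 = 10.
A character is irreducible iff <chi, chi> = 1, so this representation is reducible.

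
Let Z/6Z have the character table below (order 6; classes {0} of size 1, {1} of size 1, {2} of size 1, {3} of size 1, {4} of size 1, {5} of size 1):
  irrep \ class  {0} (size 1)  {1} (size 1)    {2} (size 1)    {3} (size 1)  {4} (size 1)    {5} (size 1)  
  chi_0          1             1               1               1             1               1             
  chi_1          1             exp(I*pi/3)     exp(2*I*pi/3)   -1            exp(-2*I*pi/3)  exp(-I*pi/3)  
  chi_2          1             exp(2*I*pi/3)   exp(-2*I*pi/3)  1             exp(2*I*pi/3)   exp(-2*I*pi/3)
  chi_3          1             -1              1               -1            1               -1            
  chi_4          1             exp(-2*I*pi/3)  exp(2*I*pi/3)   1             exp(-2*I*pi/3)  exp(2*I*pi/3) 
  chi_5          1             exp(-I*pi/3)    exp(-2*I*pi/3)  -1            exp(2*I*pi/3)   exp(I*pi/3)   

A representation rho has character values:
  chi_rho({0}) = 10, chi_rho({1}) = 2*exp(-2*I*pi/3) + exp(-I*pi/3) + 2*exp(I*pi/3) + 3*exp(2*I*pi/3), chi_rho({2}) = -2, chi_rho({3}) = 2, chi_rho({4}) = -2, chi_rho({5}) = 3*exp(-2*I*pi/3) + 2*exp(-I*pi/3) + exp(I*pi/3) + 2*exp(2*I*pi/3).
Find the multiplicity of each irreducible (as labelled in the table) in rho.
Multiplicities: chi_0: 1, chi_1: 2, chi_2: 3, chi_3: 1, chi_4: 2, chi_5: 1.

Derivation: Use <chi_rho, chi> = (1/|G|) sum_C |C| * chi_rho(C) * conj(chi(C)) with |G| = 6 for each irreducible chi in the table:
  <chi_rho, chi_0> = (1/6)[1*(10)*conj(1) + 1*(2*exp(-2*I*pi/3) + exp(-I*pi/3) + 2*exp(I*pi/3) + 3*exp(2*I*pi/3))*conj(1) + 1*(-2)*conj(1) + 1*(2)*conj(1) + 1*(-2)*conj(1) + 1*(3*exp(-2*I*pi/3) + 2*exp(-I*pi/3) + exp(I*pi/3) + 2*exp(2*I*pi/3))*conj(1)]
      = (1/6)[(10) + (2*exp(-2*I*pi/3) + exp(-I*pi/3) + 2*exp(I*pi/3) + 3*exp(2*I*pi/3)) + (-2) + (2) + (-2) + (3*exp(-2*I*pi/3) + 2*exp(-I*pi/3) + exp(I*pi/3) + 2*exp(2*I*pi/3))] = 6/6 = 1
  <chi_rho, chi_1> = (1/6)[1*(10)*conj(1) + 1*(2*exp(-2*I*pi/3) + exp(-I*pi/3) + 2*exp(I*pi/3) + 3*exp(2*I*pi/3))*conj(exp(I*pi/3)) + 1*(-2)*conj(exp(2*I*pi/3)) + 1*(2)*conj(-1) + 1*(-2)*conj(exp(-2*I*pi/3)) + 1*(3*exp(-2*I*pi/3) + 2*exp(-I*pi/3) + exp(I*pi/3) + 2*exp(2*I*pi/3))*conj(exp(-I*pi/3))]
      = (1/6)[(10) + (exp(-2*I*pi/3) + 3*exp(I*pi/3)) + (4 + 2*exp(-2*I*pi/3) + 4*exp(2*I*pi/3)) + (-2) + (4 + 4*exp(-2*I*pi/3) + 2*exp(2*I*pi/3)) + (3*exp(-I*pi/3) + exp(2*I*pi/3))] = 12/6 = 2
  <chi_rho, chi_2> = (1/6)[1*(10)*conj(1) + 1*(2*exp(-2*I*pi/3) + exp(-I*pi/3) + 2*exp(I*pi/3) + 3*exp(2*I*pi/3))*conj(exp(2*I*pi/3)) + 1*(-2)*conj(exp(-2*I*pi/3)) + 1*(2)*conj(1) + 1*(-2)*conj(exp(2*I*pi/3)) + 1*(3*exp(-2*I*pi/3) + 2*exp(-I*pi/3) + exp(I*pi/3) + 2*exp(2*I*pi/3))*conj(exp(-2*I*pi/3))]
      = (1/6)[(10) + (2) + (4 + 4*exp(-2*I*pi/3) + 2*exp(2*I*pi/3)) + (2) + (4 + 2*exp(-2*I*pi/3) + 4*exp(2*I*pi/3)) + (2)] = 18/6 = 3
  <chi_rho, chi_3> = (1/6)[1*(10)*conj(1) + 1*(2*exp(-2*I*pi/3) + exp(-I*pi/3) + 2*exp(I*pi/3) + 3*exp(2*I*pi/3))*conj(-1) + 1*(-2)*conj(1) + 1*(2)*conj(-1) + 1*(-2)*conj(1) + 1*(3*exp(-2*I*pi/3) + 2*exp(-I*pi/3) + exp(I*pi/3) + 2*exp(2*I*pi/3))*conj(-1)]
      = (1/6)[(10) + (-3*exp(2*I*pi/3) - 2*exp(I*pi/3) - exp(-I*pi/3) - 2*exp(-2*I*pi/3)) + (-2) + (-2) + (-2) + (-2*exp(2*I*pi/3) - exp(I*pi/3) - 2*exp(-I*pi/3) - 3*exp(-2*I*pi/3))] = 6/6 = 1
  <chi_rho, chi_4> = (1/6)[1*(10)*conj(1) + 1*(2*exp(-2*I*pi/3) + exp(-I*pi/3) + 2*exp(I*pi/3) + 3*exp(2*I*pi/3))*conj(exp(-2*I*pi/3)) + 1*(-2)*conj(exp(2*I*pi/3)) + 1*(2)*conj(1) + 1*(-2)*conj(exp(-2*I*pi/3)) + 1*(3*exp(-2*I*pi/3) + 2*exp(-I*pi/3) + exp(I*pi/3) + 2*exp(2*I*pi/3))*conj(exp(2*I*pi/3))]
      = (1/6)[(10) + (3*exp(-2*I*pi/3) + exp(I*pi/3)) + (4 + 2*exp(-2*I*pi/3) + 4*exp(2*I*pi/3)) + (2) + (4 + 4*exp(-2*I*pi/3) + 2*exp(2*I*pi/3)) + (exp(-I*pi/3) + 3*exp(2*I*pi/3))] = 12/6 = 2
  <chi_rho, chi_5> = (1/6)[1*(10)*conj(1) + 1*(2*exp(-2*I*pi/3) + exp(-I*pi/3) + 2*exp(I*pi/3) + 3*exp(2*I*pi/3))*conj(exp(-I*pi/3)) + 1*(-2)*conj(exp(-2*I*pi/3)) + 1*(2)*conj(-1) + 1*(-2)*conj(exp(2*I*pi/3)) + 1*(3*exp(-2*I*pi/3) + 2*exp(-I*pi/3) + exp(I*pi/3) + 2*exp(2*I*pi/3))*conj(exp(I*pi/3))]
      = (1/6)[(10) + (-2) + (4 + 4*exp(-2*I*pi/3) + 2*exp(2*I*pi/3)) + (-2) + (4 + 2*exp(-2*I*pi/3) + 4*exp(2*I*pi/3)) + (-2)] = 6/6 = 1
(Exp terms are combined using exp(i*s)*conj(exp(i*t)) = exp(i*(s-t)), and sums of them are collapsed using the identity that for every m > 1 the m distinct m-th roots of unity sum to 0, e.g. 1 + exp(2*I*pi/3) + exp(-2*I*pi/3) = 0.)
Dimension check: dim(rho) = sum (mult * dim) = 1*1 + 2*1 + 3*1 + 1*1 + 2*1 + 1*1 = 10 = chi_rho(e) = 10.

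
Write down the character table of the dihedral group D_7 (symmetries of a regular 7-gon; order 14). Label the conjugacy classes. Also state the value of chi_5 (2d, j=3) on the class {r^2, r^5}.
Conjugacy classes: {e} of size 1, {r^1, r^6} of size 2, {r^2, r^5} of size 2, {r^3, r^4} of size 2, {s, sr, ..., sr^6} of size 7.
Character table:
  irrep \ class              {e} (size 1)  {r^1, r^6} (size 2)  {r^2, r^5} (size 2)  {r^3, r^4} (size 2)  {s, sr, ..., sr^6} (size 7)
  chi_1 (triv)               1             1                    1                    1                    1                          
  chi_2 (sign: r->1, s->-1)  1             1                    1                    1                    -1                         
  chi_3 (2d, j=1)            2             2*cos(2*pi/7)        -2*cos(3*pi/7)       -2*cos(pi/7)         0                          
  chi_4 (2d, j=2)            2             -2*cos(3*pi/7)       -2*cos(pi/7)         2*cos(2*pi/7)        0                          
  chi_5 (2d, j=3)            2             -2*cos(pi/7)         2*cos(2*pi/7)        -2*cos(3*pi/7)       0                          

Spot check: chi_5 (2d, j=3) on {r^2, r^5} = 2*cos(2*pi/7).

Reasoning: D_7 has order 2*7 = 14 with 5 conjugacy classes, hence 5 irreducibles. Sum of squared dims 1 + 1 + 4 + 4 + 4 = 14 = |G|. Linear characters come from the abelianisation; the 2-dimensional irreps have character r^k -> 2*cos(2*pi*j*k/7), reflections -> 0.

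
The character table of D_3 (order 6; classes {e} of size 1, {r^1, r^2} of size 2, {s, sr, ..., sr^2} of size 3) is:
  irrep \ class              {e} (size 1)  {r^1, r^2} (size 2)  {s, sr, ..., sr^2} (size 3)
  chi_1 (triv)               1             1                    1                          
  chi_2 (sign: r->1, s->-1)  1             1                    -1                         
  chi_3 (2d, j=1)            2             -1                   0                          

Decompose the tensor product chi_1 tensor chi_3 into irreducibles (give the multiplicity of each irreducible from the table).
chi_1 tensor chi_3 = chi_3 (all other irreducibles have multiplicity 0).

Explanation: The character of a tensor product is the pointwise product (chi_1 * chi_3)(C) = chi_1(C) * chi_3(C):
  {e}: (1)*(2), {r^1, r^2}: (1)*(-1), {s, sr, ..., sr^2}: (1)*(0)
so (chi_1 * chi_3) takes values
  {e} -> 2, {r^1, r^2} -> -1, {s, sr, ..., sr^2} -> 0.
Now take the inner product of this character with each irreducible chi from the table, <chi_1*chi_3, chi> = (1/6) sum_C |C| (chi_1*chi_3)(C) conj(chi(C)):
  <chi_1*chi_3, chi_1> = (1/6)[1*(2)*conj(1) + 2*(-1)*conj(1) + 3*(0)*conj(1)]
      = (1/6)[(2) + (-2) + (0)] = 0/6 = 0
  <chi_1*chi_3, chi_2> = (1/6)[1*(2)*conj(1) + 2*(-1)*conj(1) + 3*(0)*conj(-1)]
      = (1/6)[(2) + (-2) + (0)] = 0/6 = 0
  <chi_1*chi_3, chi_3> = (1/6)[1*(2)*conj(2) + 2*(-1)*conj(-1) + 3*(0)*conj(0)]
      = (1/6)[(4) + (2) + (0)] = 6/6 = 1
Hence the multiplicities are chi_3: 1. Dimension check: dim(chi_1)*dim(chi_3) = 1*2 = 2 and sum (mult * dim) = 1*2 = 2.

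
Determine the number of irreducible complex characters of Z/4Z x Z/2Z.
8

Working: The number of irreducible complex representations of a finite group equals its number of conjugacy classes. Z/4Z x Z/2Z is abelian of order 8, so every element is its own conjugacy class: 8 classes, so Z/4Z x Z/2Z (order 8) has exactly 8 irreducible complex representations.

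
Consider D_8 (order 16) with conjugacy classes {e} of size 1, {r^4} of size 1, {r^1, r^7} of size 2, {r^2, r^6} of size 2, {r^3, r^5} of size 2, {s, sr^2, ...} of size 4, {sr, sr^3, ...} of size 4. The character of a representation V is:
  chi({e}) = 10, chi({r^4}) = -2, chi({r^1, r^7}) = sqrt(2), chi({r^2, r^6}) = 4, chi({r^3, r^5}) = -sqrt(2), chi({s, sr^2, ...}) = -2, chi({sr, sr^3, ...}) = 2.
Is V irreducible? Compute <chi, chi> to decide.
Not irreducible (reducible): <chi, chi> = 11 > 1.

Derivation: <chi, chi> = (1/|G|) sum_C |C| * |chi(C)|^2 = (1/16)[1*|10|^2 + 1*|-2|^2 + 2*|sqrt(2)|^2 + 2*|4|^2 + 2*|-sqrt(2)|^2 + 4*|-2|^2 + 4*|2|^2]
  = (1/16)[(100) + (4) + (4) + (32) + (4) + (16) + (16)] = 176/16 = 11.
A character is irreducible iff <chi, chi> = 1, so this representation is reducible.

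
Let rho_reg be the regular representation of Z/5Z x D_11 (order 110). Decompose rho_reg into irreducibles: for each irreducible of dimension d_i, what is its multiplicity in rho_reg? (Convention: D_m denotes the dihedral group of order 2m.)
Each irreducible V_i of dimension d_i appears with multiplicity d_i, i.e. rho_reg = (direct sum over all irreducibles V_i) d_i V_i. The irreducible dimensions for Z/5Z x D_11 are 1, 1, 1, 1, 1, 1, 1, 1, 1, 1, 2, 2, 2, 2, 2, 2, 2, 2, 2, 2, 2, 2, 2, 2, 2, 2, 2, 2, 2, 2, 2, 2, 2, 2, 2: 10 irreducibles of dimension 1, each with multiplicity 1; 25 irreducibles of dimension 2, each with multiplicity 2. Total dimension 10*1*1 + 25*2*2 = 110 = |G|.

Details: General theorem: in the regular representation of a finite group G, each irreducible appears with multiplicity equal to its dimension. Check: dim(rho_reg) = sum d_i^2 = 1 + 1 + 1 + 1 + 1 + 1 + 1 + 1 + 1 + 1 + 4 + 4 + 4 + 4 + 4 + 4 + 4 + 4 + 4 + 4 + 4 + 4 + 4 + 4 + 4 + 4 + 4 + 4 + 4 + 4 + 4 + 4 + 4 + 4 + 4 = 110 = |G|.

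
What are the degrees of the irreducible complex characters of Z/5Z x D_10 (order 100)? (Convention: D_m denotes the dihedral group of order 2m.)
Dimensions: 1, 1, 1, 1, 1, 1, 1, 1, 1, 1, 1, 1, 1, 1, 1, 1, 1, 1, 1, 1, 2, 2, 2, 2, 2, 2, 2, 2, 2, 2, 2, 2, 2, 2, 2, 2, 2, 2, 2, 2

There are 40 irreducibles (= number of conjugacy classes). Their dimensions d_i satisfy sum d_i^2 = |G| = 100: 1 + 1 + 1 + 1 + 1 + 1 + 1 + 1 + 1 + 1 + 1 + 1 + 1 + 1 + 1 + 1 + 1 + 1 + 1 + 1 + 4 + 4 + 4 + 4 + 4 + 4 + 4 + 4 + 4 + 4 + 4 + 4 + 4 + 4 + 4 + 4 + 4 + 4 + 4 + 4 = 100. (For the product with Z/5Z: each of the 5 1-dim characters of Z/5Z tensors with each irrep of D_10, giving 5 copies of each D_10-dimension.)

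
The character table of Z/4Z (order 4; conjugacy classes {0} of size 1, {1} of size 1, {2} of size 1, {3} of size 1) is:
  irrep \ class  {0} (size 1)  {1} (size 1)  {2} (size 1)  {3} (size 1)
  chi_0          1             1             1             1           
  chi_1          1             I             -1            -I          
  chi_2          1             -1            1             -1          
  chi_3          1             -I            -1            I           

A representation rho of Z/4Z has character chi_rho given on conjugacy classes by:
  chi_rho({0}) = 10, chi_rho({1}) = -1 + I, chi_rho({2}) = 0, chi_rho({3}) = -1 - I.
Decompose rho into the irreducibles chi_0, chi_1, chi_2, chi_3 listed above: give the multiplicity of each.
Multiplicities: chi_0: 2, chi_1: 3, chi_2: 3, chi_3: 2.

Details: Use <chi_rho, chi> = (1/|G|) sum_C |C| * chi_rho(C) * conj(chi(C)) with |G| = 4 for each irreducible chi in the table:
  <chi_rho, chi_0> = (1/4)[1*(10)*conj(1) + 1*(-1 + I)*conj(1) + 1*(0)*conj(1) + 1*(-1 - I)*conj(1)]
      = (1/4)[(10) + (-1 + I) + (0) + (-1 - I)] = 8/4 = 2
  <chi_rho, chi_1> = (1/4)[1*(10)*conj(1) + 1*(-1 + I)*conj(I) + 1*(0)*conj(-1) + 1*(-1 - I)*conj(-I)]
      = (1/4)[(10) + (1 + I) + (0) + (1 - I)] = 12/4 = 3
  <chi_rho, chi_2> = (1/4)[1*(10)*conj(1) + 1*(-1 + I)*conj(-1) + 1*(0)*conj(1) + 1*(-1 - I)*conj(-1)]
      = (1/4)[(10) + (1 - I) + (0) + (1 + I)] = 12/4 = 3
  <chi_rho, chi_3> = (1/4)[1*(10)*conj(1) + 1*(-1 + I)*conj(-I) + 1*(0)*conj(-1) + 1*(-1 - I)*conj(I)]
      = (1/4)[(10) + (-1 - I) + (0) + (-1 + I)] = 8/4 = 2
(Exp terms are combined using exp(i*s)*conj(exp(i*t)) = exp(i*(s-t)), and sums of them are collapsed using the identity that for every m > 1 the m distinct m-th roots of unity sum to 0, e.g. 1 + exp(2*I*pi/3) + exp(-2*I*pi/3) = 0.)
Dimension check: dim(rho) = sum (mult * dim) = 2*1 + 3*1 + 3*1 + 2*1 = 10 = chi_rho(e) = 10.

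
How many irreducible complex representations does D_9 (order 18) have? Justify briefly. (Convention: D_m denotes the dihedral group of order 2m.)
6

Reasoning: The number of irreducible complex representations of a finite group equals its number of conjugacy classes. D_9 has 6 conjugacy classes ((n+3)/2 for n odd), so D_9 (order 18) has exactly 6 irreducible complex representations.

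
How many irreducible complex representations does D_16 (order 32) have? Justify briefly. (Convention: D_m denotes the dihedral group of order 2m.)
11

Derivation: The number of irreducible complex representations of a finite group equals its number of conjugacy classes. D_16 has 11 conjugacy classes (n/2 + 3 for n even), so D_16 (order 32) has exactly 11 irreducible complex representations.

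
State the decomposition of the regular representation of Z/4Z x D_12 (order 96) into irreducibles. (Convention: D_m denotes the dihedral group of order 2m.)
Each irreducible V_i of dimension d_i appears with multiplicity d_i, i.e. rho_reg = (direct sum over all irreducibles V_i) d_i V_i. The irreducible dimensions for Z/4Z x D_12 are 1, 1, 1, 1, 1, 1, 1, 1, 1, 1, 1, 1, 1, 1, 1, 1, 2, 2, 2, 2, 2, 2, 2, 2, 2, 2, 2, 2, 2, 2, 2, 2, 2, 2, 2, 2: 16 irreducibles of dimension 1, each with multiplicity 1; 20 irreducibles of dimension 2, each with multiplicity 2. Total dimension 16*1*1 + 20*2*2 = 96 = |G|.

Explanation: General theorem: in the regular representation of a finite group G, each irreducible appears with multiplicity equal to its dimension. Check: dim(rho_reg) = sum d_i^2 = 1 + 1 + 1 + 1 + 1 + 1 + 1 + 1 + 1 + 1 + 1 + 1 + 1 + 1 + 1 + 1 + 4 + 4 + 4 + 4 + 4 + 4 + 4 + 4 + 4 + 4 + 4 + 4 + 4 + 4 + 4 + 4 + 4 + 4 + 4 + 4 = 96 = |G|.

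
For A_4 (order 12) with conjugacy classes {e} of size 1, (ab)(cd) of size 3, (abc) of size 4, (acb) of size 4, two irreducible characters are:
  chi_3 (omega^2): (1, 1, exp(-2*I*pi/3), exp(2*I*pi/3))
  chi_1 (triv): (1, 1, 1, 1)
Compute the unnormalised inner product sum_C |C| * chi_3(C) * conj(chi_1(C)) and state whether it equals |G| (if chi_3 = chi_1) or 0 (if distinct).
Sum = 0; so <chi_3, chi_1> = 0 (distinct irreducibles are orthogonal).

Proof sketch: Compute term by term over conjugacy classes (|C| * chi_3(C) * conj(chi_1(C))):
  1*(1)*conj(1) + 3*(1)*conj(1) + 4*(exp(-2*I*pi/3))*conj(1) + 4*(exp(2*I*pi/3))*conj(1)
  = (1) + (3) + (4*exp(-2*I*pi/3)) + (4*exp(2*I*pi/3))
  = 0.
(Exp terms are combined using exp(i*s)*conj(exp(i*t)) = exp(i*(s-t)), and sums of them are collapsed using the identity that for every m > 1 the m distinct m-th roots of unity sum to 0, e.g. 1 + exp(2*I*pi/3) + exp(-2*I*pi/3) = 0.)
Dividing by |G| = 12 gives 0/12 = 0, matching the row-orthogonality relation <chi_3, chi_1> = [chi_3 = chi_1].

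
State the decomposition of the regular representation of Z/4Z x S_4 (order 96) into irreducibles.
Each irreducible V_i of dimension d_i appears with multiplicity d_i, i.e. rho_reg = (direct sum over all irreducibles V_i) d_i V_i. The irreducible dimensions for Z/4Z x S_4 are 1, 1, 1, 1, 1, 1, 1, 1, 2, 2, 2, 2, 3, 3, 3, 3, 3, 3, 3, 3: 8 irreducibles of dimension 1, each with multiplicity 1; 4 irreducibles of dimension 2, each with multiplicity 2; 8 irreducibles of dimension 3, each with multiplicity 3. Total dimension 8*1*1 + 4*2*2 + 8*3*3 = 96 = |G|.

Working: General theorem: in the regular representation of a finite group G, each irreducible appears with multiplicity equal to its dimension. Check: dim(rho_reg) = sum d_i^2 = 1 + 1 + 1 + 1 + 1 + 1 + 1 + 1 + 4 + 4 + 4 + 4 + 9 + 9 + 9 + 9 + 9 + 9 + 9 + 9 = 96 = |G|.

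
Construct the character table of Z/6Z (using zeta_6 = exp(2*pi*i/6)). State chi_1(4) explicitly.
Character table of Z/6Z (irreps indexed chi_0,...,chi_5 with chi_k(m) = zeta_6^(k*m), zeta_6 = exp(2*pi*i/6)):
  irrep \ class  {0} (size 1)  {1} (size 1)    {2} (size 1)    {3} (size 1)  {4} (size 1)    {5} (size 1)  
  chi_0          1             1               1               1             1               1             
  chi_1          1             exp(I*pi/3)     exp(2*I*pi/3)   -1            exp(-2*I*pi/3)  exp(-I*pi/3)  
  chi_2          1             exp(2*I*pi/3)   exp(-2*I*pi/3)  1             exp(2*I*pi/3)   exp(-2*I*pi/3)
  chi_3          1             -1              1               -1            1               -1            
  chi_4          1             exp(-2*I*pi/3)  exp(2*I*pi/3)   1             exp(-2*I*pi/3)  exp(2*I*pi/3) 
  chi_5          1             exp(-I*pi/3)    exp(-2*I*pi/3)  -1            exp(2*I*pi/3)   exp(I*pi/3)   

Spot check: chi_1(4) = zeta_6^(1*4) = zeta_6^4 = exp(-2*I*pi/3).

Explanation: Z/6Z is abelian, so all 6 irreducible complex representations are 1-dimensional. They are given by chi_k(m) = zeta_6^(k*m) for k = 0,...,5. Row orthogonality: sum_m chi_k(m) conj(chi_l(m)) = 6 * [k = l].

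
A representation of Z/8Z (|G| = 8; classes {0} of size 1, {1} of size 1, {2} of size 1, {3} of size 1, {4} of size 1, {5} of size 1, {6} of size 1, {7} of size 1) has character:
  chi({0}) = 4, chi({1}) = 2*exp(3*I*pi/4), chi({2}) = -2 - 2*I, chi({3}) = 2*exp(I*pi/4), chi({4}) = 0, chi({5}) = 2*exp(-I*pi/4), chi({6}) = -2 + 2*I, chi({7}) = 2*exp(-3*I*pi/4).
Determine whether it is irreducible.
Not irreducible (reducible): <chi, chi> = 6 > 1.

Working: <chi, chi> = (1/|G|) sum_C |C| * |chi(C)|^2 = (1/8)[1*|4|^2 + 1*|2*exp(3*I*pi/4)|^2 + 1*|-2 - 2*I|^2 + 1*|2*exp(I*pi/4)|^2 + 1*|0|^2 + 1*|2*exp(-I*pi/4)|^2 + 1*|-2 + 2*I|^2 + 1*|2*exp(-3*I*pi/4)|^2]
  = (1/8)[(16) + (4) + (8) + (4) + (0) + (4) + (8) + (4)] = 48/8 = 6.
(Exp terms are combined using exp(i*s)*conj(exp(i*t)) = exp(i*(s-t)), and sums of them are collapsed using the identity that for every m > 1 the m distinct m-th roots of unity sum to 0, e.g. 1 + exp(2*I*pi/3) + exp(-2*I*pi/3) = 0.)
A character is irreducible iff <chi, chi> = 1, so this representation is reducible.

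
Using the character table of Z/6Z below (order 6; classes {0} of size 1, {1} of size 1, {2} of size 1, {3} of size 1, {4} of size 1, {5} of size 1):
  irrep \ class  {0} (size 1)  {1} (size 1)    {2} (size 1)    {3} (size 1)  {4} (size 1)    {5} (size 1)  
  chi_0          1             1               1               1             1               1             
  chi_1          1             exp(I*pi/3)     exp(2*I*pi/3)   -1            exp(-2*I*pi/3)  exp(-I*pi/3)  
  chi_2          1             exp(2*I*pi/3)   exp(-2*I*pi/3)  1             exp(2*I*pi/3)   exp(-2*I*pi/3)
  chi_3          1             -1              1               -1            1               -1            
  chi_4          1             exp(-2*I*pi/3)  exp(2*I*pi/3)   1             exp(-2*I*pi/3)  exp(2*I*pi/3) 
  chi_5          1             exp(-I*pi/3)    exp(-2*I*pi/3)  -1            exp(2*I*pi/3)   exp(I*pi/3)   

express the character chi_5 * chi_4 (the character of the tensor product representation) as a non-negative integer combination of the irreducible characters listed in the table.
chi_5 tensor chi_4 = chi_3 (all other irreducibles have multiplicity 0).

Justification: The character of a tensor product is the pointwise product (chi_5 * chi_4)(C) = chi_5(C) * chi_4(C):
  {0}: (1)*(1), {1}: (exp(-I*pi/3))*(exp(-2*I*pi/3)), {2}: (exp(-2*I*pi/3))*(exp(2*I*pi/3)), {3}: (-1)*(1), {4}: (exp(2*I*pi/3))*(exp(-2*I*pi/3)), {5}: (exp(I*pi/3))*(exp(2*I*pi/3))
so (chi_5 * chi_4) takes values
  {0} -> 1, {1} -> -1, {2} -> 1, {3} -> -1, {4} -> 1, {5} -> -1.
Now take the inner product of this character with each irreducible chi from the table, <chi_5*chi_4, chi> = (1/6) sum_C |C| (chi_5*chi_4)(C) conj(chi(C)):
  <chi_5*chi_4, chi_0> = (1/6)[1*(1)*conj(1) + 1*(-1)*conj(1) + 1*(1)*conj(1) + 1*(-1)*conj(1) + 1*(1)*conj(1) + 1*(-1)*conj(1)]
      = (1/6)[(1) + (-1) + (1) + (-1) + (1) + (-1)] = 0/6 = 0
  <chi_5*chi_4, chi_1> = (1/6)[1*(1)*conj(1) + 1*(-1)*conj(exp(I*pi/3)) + 1*(1)*conj(exp(2*I*pi/3)) + 1*(-1)*conj(-1) + 1*(1)*conj(exp(-2*I*pi/3)) + 1*(-1)*conj(exp(-I*pi/3))]
      = (1/6)[(1) + (-exp(-I*pi/3)) + (exp(-2*I*pi/3)) + (1) + (exp(2*I*pi/3)) + (-exp(I*pi/3))] = 0/6 = 0
  <chi_5*chi_4, chi_2> = (1/6)[1*(1)*conj(1) + 1*(-1)*conj(exp(2*I*pi/3)) + 1*(1)*conj(exp(-2*I*pi/3)) + 1*(-1)*conj(1) + 1*(1)*conj(exp(2*I*pi/3)) + 1*(-1)*conj(exp(-2*I*pi/3))]
      = (1/6)[(1) + (-exp(-2*I*pi/3)) + (exp(2*I*pi/3)) + (-1) + (exp(-2*I*pi/3)) + (-exp(2*I*pi/3))] = 0/6 = 0
  <chi_5*chi_4, chi_3> = (1/6)[1*(1)*conj(1) + 1*(-1)*conj(-1) + 1*(1)*conj(1) + 1*(-1)*conj(-1) + 1*(1)*conj(1) + 1*(-1)*conj(-1)]
      = (1/6)[(1) + (1) + (1) + (1) + (1) + (1)] = 6/6 = 1
  <chi_5*chi_4, chi_4> = (1/6)[1*(1)*conj(1) + 1*(-1)*conj(exp(-2*I*pi/3)) + 1*(1)*conj(exp(2*I*pi/3)) + 1*(-1)*conj(1) + 1*(1)*conj(exp(-2*I*pi/3)) + 1*(-1)*conj(exp(2*I*pi/3))]
      = (1/6)[(1) + (-exp(2*I*pi/3)) + (exp(-2*I*pi/3)) + (-1) + (exp(2*I*pi/3)) + (-exp(-2*I*pi/3))] = 0/6 = 0
  <chi_5*chi_4, chi_5> = (1/6)[1*(1)*conj(1) + 1*(-1)*conj(exp(-I*pi/3)) + 1*(1)*conj(exp(-2*I*pi/3)) + 1*(-1)*conj(-1) + 1*(1)*conj(exp(2*I*pi/3)) + 1*(-1)*conj(exp(I*pi/3))]
      = (1/6)[(1) + (-exp(I*pi/3)) + (exp(2*I*pi/3)) + (1) + (exp(-2*I*pi/3)) + (-exp(-I*pi/3))] = 0/6 = 0
(Exp terms are combined using exp(i*s)*conj(exp(i*t)) = exp(i*(s-t)), and sums of them are collapsed using the identity that for every m > 1 the m distinct m-th roots of unity sum to 0, e.g. 1 + exp(2*I*pi/3) + exp(-2*I*pi/3) = 0.)
Hence the multiplicities are chi_3: 1. Dimension check: dim(chi_5)*dim(chi_4) = 1*1 = 1 and sum (mult * dim) = 1*1 = 1.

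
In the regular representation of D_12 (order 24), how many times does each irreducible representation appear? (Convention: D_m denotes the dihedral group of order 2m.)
Each irreducible V_i of dimension d_i appears with multiplicity d_i, i.e. rho_reg = (direct sum over all irreducibles V_i) d_i V_i. The irreducible dimensions for D_12 are 1, 1, 1, 1, 2, 2, 2, 2, 2: 4 irreducibles of dimension 1, each with multiplicity 1; 5 irreducibles of dimension 2, each with multiplicity 2. Total dimension 4*1*1 + 5*2*2 = 24 = |G|.

General theorem: in the regular representation of a finite group G, each irreducible appears with multiplicity equal to its dimension. Check: dim(rho_reg) = sum d_i^2 = 1 + 1 + 1 + 1 + 4 + 4 + 4 + 4 + 4 = 24 = |G|.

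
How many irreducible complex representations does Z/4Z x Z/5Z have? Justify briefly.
20

Working: The number of irreducible complex representations of a finite group equals its number of conjugacy classes. Z/4Z x Z/5Z is abelian of order 20, so every element is its own conjugacy class: 20 classes, so Z/4Z x Z/5Z (order 20) has exactly 20 irreducible complex representations.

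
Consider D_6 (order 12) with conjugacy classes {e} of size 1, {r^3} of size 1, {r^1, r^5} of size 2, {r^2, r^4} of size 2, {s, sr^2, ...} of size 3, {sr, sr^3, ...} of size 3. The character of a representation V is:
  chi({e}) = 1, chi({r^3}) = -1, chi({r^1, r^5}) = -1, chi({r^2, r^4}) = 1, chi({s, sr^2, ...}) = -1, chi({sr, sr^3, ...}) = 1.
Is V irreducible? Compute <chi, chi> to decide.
Irreducible: <chi, chi> = 1.

Argument: <chi, chi> = (1/|G|) sum_C |C| * |chi(C)|^2 = (1/12)[1*|1|^2 + 1*|-1|^2 + 2*|-1|^2 + 2*|1|^2 + 3*|-1|^2 + 3*|1|^2]
  = (1/12)[(1) + (1) + (2) + (2) + (3) + (3)] = 12/12 = 1.
A character is irreducible iff <chi, chi> = 1, so this representation is irreducible.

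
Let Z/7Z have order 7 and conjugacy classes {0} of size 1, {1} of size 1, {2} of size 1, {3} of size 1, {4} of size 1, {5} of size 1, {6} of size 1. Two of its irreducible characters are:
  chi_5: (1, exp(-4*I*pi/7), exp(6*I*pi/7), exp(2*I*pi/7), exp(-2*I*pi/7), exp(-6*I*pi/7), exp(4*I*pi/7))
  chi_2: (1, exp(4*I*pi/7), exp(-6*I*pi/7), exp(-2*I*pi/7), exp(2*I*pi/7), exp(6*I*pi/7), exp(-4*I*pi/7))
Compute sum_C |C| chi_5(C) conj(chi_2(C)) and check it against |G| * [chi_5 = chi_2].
Sum = 0; so <chi_5, chi_2> = 0 (distinct irreducibles are orthogonal).

Details: Compute term by term over conjugacy classes (|C| * chi_5(C) * conj(chi_2(C))):
  1*(1)*conj(1) + 1*(exp(-4*I*pi/7))*conj(exp(4*I*pi/7)) + 1*(exp(6*I*pi/7))*conj(exp(-6*I*pi/7)) + 1*(exp(2*I*pi/7))*conj(exp(-2*I*pi/7)) + 1*(exp(-2*I*pi/7))*conj(exp(2*I*pi/7)) + 1*(exp(-6*I*pi/7))*conj(exp(6*I*pi/7)) + 1*(exp(4*I*pi/7))*conj(exp(-4*I*pi/7))
  = (1) + (exp(6*I*pi/7)) + (exp(-2*I*pi/7)) + (exp(4*I*pi/7)) + (exp(-4*I*pi/7)) + (exp(2*I*pi/7)) + (exp(-6*I*pi/7))
  = 0.
(Exp terms are combined using exp(i*s)*conj(exp(i*t)) = exp(i*(s-t)), and sums of them are collapsed using the identity that for every m > 1 the m distinct m-th roots of unity sum to 0, e.g. 1 + exp(2*I*pi/3) + exp(-2*I*pi/3) = 0.)
Dividing by |G| = 7 gives 0/7 = 0, matching the row-orthogonality relation <chi_5, chi_2> = [chi_5 = chi_2].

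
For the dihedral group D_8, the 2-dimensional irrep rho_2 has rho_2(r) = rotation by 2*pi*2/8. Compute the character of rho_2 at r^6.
chi_{rho_2}(r^6) = 2*cos(2*pi*2*6/8) = -2

Working: rho_2(r^6) is rotation by angle 2*pi*2*6/8, whose trace is 2*cos(2*pi*2*6/8) = -2.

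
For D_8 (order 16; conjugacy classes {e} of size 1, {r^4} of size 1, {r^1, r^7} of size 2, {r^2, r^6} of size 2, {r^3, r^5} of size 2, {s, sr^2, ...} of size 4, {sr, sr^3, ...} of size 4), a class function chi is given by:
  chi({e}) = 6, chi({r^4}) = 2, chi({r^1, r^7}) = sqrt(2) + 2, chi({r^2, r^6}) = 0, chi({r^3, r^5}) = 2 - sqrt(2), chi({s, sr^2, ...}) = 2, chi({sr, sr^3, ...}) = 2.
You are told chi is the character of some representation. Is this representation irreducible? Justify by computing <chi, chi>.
Not irreducible (reducible): <chi, chi> = 6 > 1.

Proof sketch: <chi, chi> = (1/|G|) sum_C |C| * |chi(C)|^2 = (1/16)[1*|6|^2 + 1*|2|^2 + 2*|sqrt(2) + 2|^2 + 2*|0|^2 + 2*|2 - sqrt(2)|^2 + 4*|2|^2 + 4*|2|^2]
  = (1/16)[(36) + (4) + (8*sqrt(2) + 12) + (0) + (12 - 8*sqrt(2)) + (16) + (16)] = 96/16 = 6.
A character is irreducible iff <chi, chi> = 1, so this representation is reducible.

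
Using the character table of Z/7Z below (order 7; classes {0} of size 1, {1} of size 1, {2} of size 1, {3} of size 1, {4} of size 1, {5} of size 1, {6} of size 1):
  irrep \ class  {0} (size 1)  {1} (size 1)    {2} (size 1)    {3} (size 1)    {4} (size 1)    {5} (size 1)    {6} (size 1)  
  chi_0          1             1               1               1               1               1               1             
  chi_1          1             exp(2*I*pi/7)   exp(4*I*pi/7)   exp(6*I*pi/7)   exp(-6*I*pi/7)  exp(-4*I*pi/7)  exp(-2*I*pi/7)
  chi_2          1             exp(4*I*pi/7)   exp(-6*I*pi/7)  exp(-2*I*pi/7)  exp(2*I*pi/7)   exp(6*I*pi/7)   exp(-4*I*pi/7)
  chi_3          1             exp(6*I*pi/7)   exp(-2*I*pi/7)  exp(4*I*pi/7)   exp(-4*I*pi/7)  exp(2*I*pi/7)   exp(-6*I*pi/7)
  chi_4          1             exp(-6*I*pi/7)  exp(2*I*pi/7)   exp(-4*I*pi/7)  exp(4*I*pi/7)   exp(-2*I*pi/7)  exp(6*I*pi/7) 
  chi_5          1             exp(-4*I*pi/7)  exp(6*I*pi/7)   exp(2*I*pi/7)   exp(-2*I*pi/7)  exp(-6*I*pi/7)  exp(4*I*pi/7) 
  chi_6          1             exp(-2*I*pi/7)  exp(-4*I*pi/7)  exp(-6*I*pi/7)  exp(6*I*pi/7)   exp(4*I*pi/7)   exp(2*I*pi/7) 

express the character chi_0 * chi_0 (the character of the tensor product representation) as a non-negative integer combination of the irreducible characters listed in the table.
chi_0 tensor chi_0 = chi_0 (all other irreducibles have multiplicity 0).

Working: The character of a tensor product is the pointwise product (chi_0 * chi_0)(C) = chi_0(C) * chi_0(C):
  {0}: (1)*(1), {1}: (1)*(1), {2}: (1)*(1), {3}: (1)*(1), {4}: (1)*(1), {5}: (1)*(1), {6}: (1)*(1)
so (chi_0 * chi_0) takes values
  {0} -> 1, {1} -> 1, {2} -> 1, {3} -> 1, {4} -> 1, {5} -> 1, {6} -> 1.
Now take the inner product of this character with each irreducible chi from the table, <chi_0*chi_0, chi> = (1/7) sum_C |C| (chi_0*chi_0)(C) conj(chi(C)):
  <chi_0*chi_0, chi_0> = (1/7)[1*(1)*conj(1) + 1*(1)*conj(1) + 1*(1)*conj(1) + 1*(1)*conj(1) + 1*(1)*conj(1) + 1*(1)*conj(1) + 1*(1)*conj(1)]
      = (1/7)[(1) + (1) + (1) + (1) + (1) + (1) + (1)] = 7/7 = 1
  <chi_0*chi_0, chi_1> = (1/7)[1*(1)*conj(1) + 1*(1)*conj(exp(2*I*pi/7)) + 1*(1)*conj(exp(4*I*pi/7)) + 1*(1)*conj(exp(6*I*pi/7)) + 1*(1)*conj(exp(-6*I*pi/7)) + 1*(1)*conj(exp(-4*I*pi/7)) + 1*(1)*conj(exp(-2*I*pi/7))]
      = (1/7)[(1) + (exp(-2*I*pi/7)) + (exp(-4*I*pi/7)) + (exp(-6*I*pi/7)) + (exp(6*I*pi/7)) + (exp(4*I*pi/7)) + (exp(2*I*pi/7))] = 0/7 = 0
  <chi_0*chi_0, chi_2> = (1/7)[1*(1)*conj(1) + 1*(1)*conj(exp(4*I*pi/7)) + 1*(1)*conj(exp(-6*I*pi/7)) + 1*(1)*conj(exp(-2*I*pi/7)) + 1*(1)*conj(exp(2*I*pi/7)) + 1*(1)*conj(exp(6*I*pi/7)) + 1*(1)*conj(exp(-4*I*pi/7))]
      = (1/7)[(1) + (exp(-4*I*pi/7)) + (exp(6*I*pi/7)) + (exp(2*I*pi/7)) + (exp(-2*I*pi/7)) + (exp(-6*I*pi/7)) + (exp(4*I*pi/7))] = 0/7 = 0
  <chi_0*chi_0, chi_3> = (1/7)[1*(1)*conj(1) + 1*(1)*conj(exp(6*I*pi/7)) + 1*(1)*conj(exp(-2*I*pi/7)) + 1*(1)*conj(exp(4*I*pi/7)) + 1*(1)*conj(exp(-4*I*pi/7)) + 1*(1)*conj(exp(2*I*pi/7)) + 1*(1)*conj(exp(-6*I*pi/7))]
      = (1/7)[(1) + (exp(-6*I*pi/7)) + (exp(2*I*pi/7)) + (exp(-4*I*pi/7)) + (exp(4*I*pi/7)) + (exp(-2*I*pi/7)) + (exp(6*I*pi/7))] = 0/7 = 0
  <chi_0*chi_0, chi_4> = (1/7)[1*(1)*conj(1) + 1*(1)*conj(exp(-6*I*pi/7)) + 1*(1)*conj(exp(2*I*pi/7)) + 1*(1)*conj(exp(-4*I*pi/7)) + 1*(1)*conj(exp(4*I*pi/7)) + 1*(1)*conj(exp(-2*I*pi/7)) + 1*(1)*conj(exp(6*I*pi/7))]
      = (1/7)[(1) + (exp(6*I*pi/7)) + (exp(-2*I*pi/7)) + (exp(4*I*pi/7)) + (exp(-4*I*pi/7)) + (exp(2*I*pi/7)) + (exp(-6*I*pi/7))] = 0/7 = 0
  <chi_0*chi_0, chi_5> = (1/7)[1*(1)*conj(1) + 1*(1)*conj(exp(-4*I*pi/7)) + 1*(1)*conj(exp(6*I*pi/7)) + 1*(1)*conj(exp(2*I*pi/7)) + 1*(1)*conj(exp(-2*I*pi/7)) + 1*(1)*conj(exp(-6*I*pi/7)) + 1*(1)*conj(exp(4*I*pi/7))]
      = (1/7)[(1) + (exp(4*I*pi/7)) + (exp(-6*I*pi/7)) + (exp(-2*I*pi/7)) + (exp(2*I*pi/7)) + (exp(6*I*pi/7)) + (exp(-4*I*pi/7))] = 0/7 = 0
  <chi_0*chi_0, chi_6> = (1/7)[1*(1)*conj(1) + 1*(1)*conj(exp(-2*I*pi/7)) + 1*(1)*conj(exp(-4*I*pi/7)) + 1*(1)*conj(exp(-6*I*pi/7)) + 1*(1)*conj(exp(6*I*pi/7)) + 1*(1)*conj(exp(4*I*pi/7)) + 1*(1)*conj(exp(2*I*pi/7))]
      = (1/7)[(1) + (exp(2*I*pi/7)) + (exp(4*I*pi/7)) + (exp(6*I*pi/7)) + (exp(-6*I*pi/7)) + (exp(-4*I*pi/7)) + (exp(-2*I*pi/7))] = 0/7 = 0
(Exp terms are combined using exp(i*s)*conj(exp(i*t)) = exp(i*(s-t)), and sums of them are collapsed using the identity that for every m > 1 the m distinct m-th roots of unity sum to 0, e.g. 1 + exp(2*I*pi/3) + exp(-2*I*pi/3) = 0.)
Hence the multiplicities are chi_0: 1. Dimension check: dim(chi_0)*dim(chi_0) = 1*1 = 1 and sum (mult * dim) = 1*1 = 1.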